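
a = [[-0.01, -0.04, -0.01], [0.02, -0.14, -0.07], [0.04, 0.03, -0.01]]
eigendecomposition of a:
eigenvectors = [[0.48, 0.37, -0.34], [-0.34, 0.71, -0.81], [0.81, -0.6, 0.47]]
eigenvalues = [0.0, -0.07, -0.09]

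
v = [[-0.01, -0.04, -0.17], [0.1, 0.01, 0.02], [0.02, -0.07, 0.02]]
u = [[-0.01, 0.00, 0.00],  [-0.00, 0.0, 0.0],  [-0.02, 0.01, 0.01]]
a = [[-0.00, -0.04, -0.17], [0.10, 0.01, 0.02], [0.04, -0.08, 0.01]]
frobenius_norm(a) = 0.22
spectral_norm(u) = 0.03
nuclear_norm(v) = 0.35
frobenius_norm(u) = 0.03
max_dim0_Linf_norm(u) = 0.02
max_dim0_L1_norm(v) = 0.21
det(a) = 0.00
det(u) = 0.00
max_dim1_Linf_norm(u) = 0.02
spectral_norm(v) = 0.18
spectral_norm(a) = 0.18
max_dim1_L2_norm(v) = 0.17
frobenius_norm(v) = 0.22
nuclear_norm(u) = 0.03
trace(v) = 0.02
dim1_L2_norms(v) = [0.17, 0.1, 0.08]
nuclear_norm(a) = 0.36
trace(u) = 0.00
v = a + u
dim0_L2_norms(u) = [0.02, 0.01, 0.01]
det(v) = 0.00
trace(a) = 0.02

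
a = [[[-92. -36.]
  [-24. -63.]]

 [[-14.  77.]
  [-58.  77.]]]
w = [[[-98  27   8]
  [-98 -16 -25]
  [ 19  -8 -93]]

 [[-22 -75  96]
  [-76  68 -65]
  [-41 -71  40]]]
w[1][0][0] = -22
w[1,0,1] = -75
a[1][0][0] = -14.0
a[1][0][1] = 77.0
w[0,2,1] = -8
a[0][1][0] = -24.0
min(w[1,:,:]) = -76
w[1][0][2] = 96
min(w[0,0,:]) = -98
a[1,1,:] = [-58.0, 77.0]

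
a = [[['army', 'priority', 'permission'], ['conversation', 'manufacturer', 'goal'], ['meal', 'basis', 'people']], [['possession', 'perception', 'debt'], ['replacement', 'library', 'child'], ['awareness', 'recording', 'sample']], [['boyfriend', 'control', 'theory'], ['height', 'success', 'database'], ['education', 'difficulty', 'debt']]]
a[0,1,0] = 'conversation'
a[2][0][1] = 'control'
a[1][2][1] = 'recording'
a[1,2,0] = 'awareness'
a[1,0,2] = 'debt'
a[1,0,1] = 'perception'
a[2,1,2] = 'database'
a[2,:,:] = [['boyfriend', 'control', 'theory'], ['height', 'success', 'database'], ['education', 'difficulty', 'debt']]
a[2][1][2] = 'database'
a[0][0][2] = 'permission'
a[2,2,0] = 'education'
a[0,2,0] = 'meal'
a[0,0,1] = 'priority'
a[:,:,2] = [['permission', 'goal', 'people'], ['debt', 'child', 'sample'], ['theory', 'database', 'debt']]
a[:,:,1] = [['priority', 'manufacturer', 'basis'], ['perception', 'library', 'recording'], ['control', 'success', 'difficulty']]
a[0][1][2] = 'goal'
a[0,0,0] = 'army'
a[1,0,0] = 'possession'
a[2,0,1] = 'control'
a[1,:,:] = [['possession', 'perception', 'debt'], ['replacement', 'library', 'child'], ['awareness', 'recording', 'sample']]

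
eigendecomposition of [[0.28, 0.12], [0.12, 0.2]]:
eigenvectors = [[0.81,-0.58], [0.58,0.81]]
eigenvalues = [0.37, 0.11]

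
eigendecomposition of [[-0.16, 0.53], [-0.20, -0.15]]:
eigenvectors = [[(0.85+0j), (0.85-0j)],[0.01+0.52j, (0.01-0.52j)]]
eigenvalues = [(-0.16+0.33j), (-0.16-0.33j)]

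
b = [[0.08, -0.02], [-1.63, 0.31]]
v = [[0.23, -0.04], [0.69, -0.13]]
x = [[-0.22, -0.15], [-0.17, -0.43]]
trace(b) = 0.39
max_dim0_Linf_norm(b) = 1.63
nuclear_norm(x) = 0.65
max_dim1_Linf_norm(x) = 0.43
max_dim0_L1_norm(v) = 0.92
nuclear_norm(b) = 1.67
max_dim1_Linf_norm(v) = 0.69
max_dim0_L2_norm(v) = 0.73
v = x @ b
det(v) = -0.00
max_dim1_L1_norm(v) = 0.82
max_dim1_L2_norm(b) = 1.66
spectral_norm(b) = 1.66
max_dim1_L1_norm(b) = 1.94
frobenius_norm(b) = 1.66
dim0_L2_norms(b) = [1.63, 0.31]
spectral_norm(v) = 0.74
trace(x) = -0.65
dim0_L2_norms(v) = [0.73, 0.14]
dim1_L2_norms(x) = [0.27, 0.46]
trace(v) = 0.10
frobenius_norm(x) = 0.53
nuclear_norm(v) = 0.74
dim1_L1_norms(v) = [0.27, 0.82]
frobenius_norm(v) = 0.74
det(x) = 0.07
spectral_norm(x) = 0.52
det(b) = -0.01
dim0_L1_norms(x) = [0.39, 0.58]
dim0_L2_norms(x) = [0.28, 0.46]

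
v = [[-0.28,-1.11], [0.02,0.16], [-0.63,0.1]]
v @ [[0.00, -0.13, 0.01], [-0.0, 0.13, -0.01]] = [[0.00, -0.11, 0.01], [0.0, 0.02, -0.00], [0.0, 0.09, -0.01]]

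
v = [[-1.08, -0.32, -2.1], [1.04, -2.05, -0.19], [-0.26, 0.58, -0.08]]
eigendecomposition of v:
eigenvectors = [[-0.24, 0.77, -0.78], [0.93, 0.58, -0.52], [-0.28, -0.27, 0.34]]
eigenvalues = [-2.26, -0.58, -0.37]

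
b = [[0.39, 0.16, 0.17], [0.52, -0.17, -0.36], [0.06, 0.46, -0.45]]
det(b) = 0.171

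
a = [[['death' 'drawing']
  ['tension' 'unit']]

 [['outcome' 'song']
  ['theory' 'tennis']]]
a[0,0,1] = 'drawing'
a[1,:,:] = [['outcome', 'song'], ['theory', 'tennis']]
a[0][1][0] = 'tension'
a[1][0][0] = 'outcome'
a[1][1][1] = 'tennis'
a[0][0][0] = 'death'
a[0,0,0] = 'death'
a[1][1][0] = 'theory'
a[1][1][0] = 'theory'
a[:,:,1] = [['drawing', 'unit'], ['song', 'tennis']]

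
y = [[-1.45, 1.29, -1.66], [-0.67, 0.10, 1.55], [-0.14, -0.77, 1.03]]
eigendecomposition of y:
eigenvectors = [[(-0.95+0j), (-0.08+0.4j), -0.08-0.40j], [(-0.28+0j), (-0.78+0j), (-0.78-0j)], [-0.15+0.00j, (-0.24-0.42j), (-0.24+0.42j)]]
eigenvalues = [(-1.33+0j), (0.5+1.17j), (0.5-1.17j)]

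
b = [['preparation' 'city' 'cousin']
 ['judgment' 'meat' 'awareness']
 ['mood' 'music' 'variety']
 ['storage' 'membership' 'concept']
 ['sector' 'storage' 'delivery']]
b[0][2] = 'cousin'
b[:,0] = ['preparation', 'judgment', 'mood', 'storage', 'sector']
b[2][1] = 'music'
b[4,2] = 'delivery'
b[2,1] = 'music'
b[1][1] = 'meat'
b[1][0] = 'judgment'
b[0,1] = 'city'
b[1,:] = ['judgment', 'meat', 'awareness']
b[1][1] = 'meat'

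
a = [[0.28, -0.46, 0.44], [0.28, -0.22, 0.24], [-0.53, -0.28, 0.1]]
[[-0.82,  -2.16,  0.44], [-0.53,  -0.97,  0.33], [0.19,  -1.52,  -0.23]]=a @ [[-0.71, 0.95, 1.22], [0.23, 2.67, -2.26], [-1.17, -2.72, -2.13]]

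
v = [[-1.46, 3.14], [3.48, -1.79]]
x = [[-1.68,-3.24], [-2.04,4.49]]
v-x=[[0.22, 6.38], [5.52, -6.28]]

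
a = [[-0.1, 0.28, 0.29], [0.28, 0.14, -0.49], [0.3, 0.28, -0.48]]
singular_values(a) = [0.88, 0.38, 0.0]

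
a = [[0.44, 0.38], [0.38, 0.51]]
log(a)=[[-1.36, 1.10], [1.1, -1.16]]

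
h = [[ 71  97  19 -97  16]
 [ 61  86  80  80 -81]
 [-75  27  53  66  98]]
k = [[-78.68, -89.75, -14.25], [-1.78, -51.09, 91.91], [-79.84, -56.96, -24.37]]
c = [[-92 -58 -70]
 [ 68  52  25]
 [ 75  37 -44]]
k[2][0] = -79.84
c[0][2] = -70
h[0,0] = 71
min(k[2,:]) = -79.84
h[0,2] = 19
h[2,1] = 27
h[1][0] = 61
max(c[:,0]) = 75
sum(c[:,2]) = -89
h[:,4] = [16, -81, 98]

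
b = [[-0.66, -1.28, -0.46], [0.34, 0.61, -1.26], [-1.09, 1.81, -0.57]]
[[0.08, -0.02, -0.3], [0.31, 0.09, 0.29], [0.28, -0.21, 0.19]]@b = [[0.27, -0.66, 0.16], [-0.49, 0.18, -0.42], [-0.46, -0.14, 0.03]]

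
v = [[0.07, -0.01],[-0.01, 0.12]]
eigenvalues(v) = [0.07, 0.12]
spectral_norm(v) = 0.12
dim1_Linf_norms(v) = [0.07, 0.12]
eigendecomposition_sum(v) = [[0.07, 0.01], [0.01, 0.00]] + [[0.0, -0.02], [-0.02, 0.12]]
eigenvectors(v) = [[-0.98, 0.19], [-0.19, -0.98]]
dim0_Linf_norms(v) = [0.07, 0.12]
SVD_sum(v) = [[0.00, -0.02], [-0.02, 0.12]] + [[0.07,0.01], [0.01,0.00]]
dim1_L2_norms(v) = [0.07, 0.12]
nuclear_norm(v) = 0.19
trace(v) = 0.19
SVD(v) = [[-0.19, 0.98], [0.98, 0.19]] @ diag([0.12192582403567251, 0.0680741759643275]) @ [[-0.19, 0.98], [0.98, 0.19]]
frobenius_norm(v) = 0.14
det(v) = 0.01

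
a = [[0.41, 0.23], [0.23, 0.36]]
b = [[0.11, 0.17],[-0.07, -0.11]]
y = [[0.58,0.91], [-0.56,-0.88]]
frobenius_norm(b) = 0.24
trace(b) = 0.00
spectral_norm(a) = 0.62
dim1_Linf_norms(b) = [0.17, 0.11]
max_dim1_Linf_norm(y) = 0.91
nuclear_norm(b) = 0.24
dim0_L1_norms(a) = [0.64, 0.59]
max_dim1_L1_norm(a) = 0.64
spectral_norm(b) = 0.24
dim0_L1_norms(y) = [1.14, 1.79]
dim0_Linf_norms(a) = [0.41, 0.36]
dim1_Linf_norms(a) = [0.41, 0.36]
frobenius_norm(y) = 1.50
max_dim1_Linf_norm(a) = 0.41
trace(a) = 0.77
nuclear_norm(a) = 0.77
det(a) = 0.09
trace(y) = -0.30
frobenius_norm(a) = 0.64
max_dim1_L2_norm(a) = 0.47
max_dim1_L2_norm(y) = 1.08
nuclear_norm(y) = 1.50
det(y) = -0.00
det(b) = -0.00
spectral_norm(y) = 1.50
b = a @ y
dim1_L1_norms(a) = [0.64, 0.59]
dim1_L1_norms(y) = [1.49, 1.44]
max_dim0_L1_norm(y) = 1.79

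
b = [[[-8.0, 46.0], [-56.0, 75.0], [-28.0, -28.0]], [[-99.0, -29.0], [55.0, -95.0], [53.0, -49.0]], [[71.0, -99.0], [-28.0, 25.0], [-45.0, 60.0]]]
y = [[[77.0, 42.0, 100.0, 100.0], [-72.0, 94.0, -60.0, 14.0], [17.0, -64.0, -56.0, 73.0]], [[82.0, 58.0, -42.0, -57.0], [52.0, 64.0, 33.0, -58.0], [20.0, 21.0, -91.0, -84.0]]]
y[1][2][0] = 20.0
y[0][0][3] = 100.0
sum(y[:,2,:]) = -164.0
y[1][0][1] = 58.0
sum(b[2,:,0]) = -2.0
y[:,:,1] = [[42.0, 94.0, -64.0], [58.0, 64.0, 21.0]]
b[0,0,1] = 46.0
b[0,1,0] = -56.0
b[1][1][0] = 55.0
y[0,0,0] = 77.0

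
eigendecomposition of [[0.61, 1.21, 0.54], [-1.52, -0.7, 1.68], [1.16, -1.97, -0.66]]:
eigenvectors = [[-0.77+0.00j, 0.05+0.31j, 0.05-0.31j], [0.06+0.00j, -0.69+0.00j, -0.69-0.00j], [-0.63+0.00j, (0.11-0.64j), (0.11+0.64j)]]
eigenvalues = [(0.95+0j), (-0.85+2.25j), (-0.85-2.25j)]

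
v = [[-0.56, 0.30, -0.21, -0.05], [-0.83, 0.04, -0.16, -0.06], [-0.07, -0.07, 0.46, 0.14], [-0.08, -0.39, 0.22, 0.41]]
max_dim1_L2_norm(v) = 0.85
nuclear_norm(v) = 2.26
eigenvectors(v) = [[-0.27+0.36j, -0.27-0.36j, -0.15+0.00j, (0.08+0j)], [-0.79+0.00j, (-0.79-0j), (-0.04+0j), (-0.07+0j)], [-0.05+0.04j, (-0.05-0.04j), 0.65+0.00j, -0.59+0.00j], [-0.37-0.17j, (-0.37+0.17j), 0.74+0.00j, (0.8+0j)]]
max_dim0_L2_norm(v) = 1.01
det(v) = 0.04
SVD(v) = [[-0.62, 0.07, -0.17, 0.77], [-0.77, -0.29, 0.11, -0.56], [0.11, -0.54, -0.83, -0.04], [0.15, -0.79, 0.52, 0.31]] @ diag([1.0668601682746794, 0.7186890710406941, 0.3299772371343309, 0.1493667415751571]) @ [[0.9,-0.26,0.32,0.14], [0.42,0.49,-0.54,-0.53], [0.05,-0.57,-0.76,0.29], [0.1,0.6,-0.14,0.78]]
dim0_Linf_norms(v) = [0.83, 0.39, 0.46, 0.41]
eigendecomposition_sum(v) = [[(-0.28+0.08j), 0.13+0.09j, -0.05+0.01j, (-0+0.01j)], [(-0.41-0.3j), 0.01+0.29j, (-0.08-0.06j), (-0.02+0.01j)], [(-0.04+0j), 0.02+0.02j, -0.01-0.00j, (-0+0j)], [(-0.13-0.23j), (-0.06+0.14j), (-0.02-0.05j), -0.01-0.00j]] + [[(-0.28-0.08j),(0.13-0.09j),-0.05-0.01j,(-0-0.01j)], [(-0.41+0.3j),0.01-0.29j,-0.08+0.06j,(-0.02-0.01j)], [-0.04-0.00j,(0.02-0.02j),-0.01+0.00j,-0.00-0.00j], [(-0.13+0.23j),(-0.06-0.14j),(-0.02+0.05j),-0.01+0.00j]] + [[(-0.02-0j), 0.04+0.00j, -0.09+0.00j, (-0.06+0j)], [(-0-0j), (0.01+0j), (-0.02+0j), (-0.01+0j)], [0.08+0.00j, -0.17-0.00j, 0.36-0.00j, 0.25-0.00j], [(0.09+0j), -0.19-0.00j, 0.41-0.00j, 0.28-0.00j]] + [[0.01-0.00j,(-0.01-0j),(-0.01-0j),0.01-0.00j], [(-0.01+0j),0.01+0.00j,(0.01+0j),(-0.01+0j)], [(-0.06+0j),0.07+0.00j,(0.11+0j),(-0.11+0j)], [(0.09-0j),-0.09-0.00j,(-0.15-0j),(0.15-0j)]]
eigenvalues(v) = [(-0.28+0.37j), (-0.28-0.37j), (0.64+0j), (0.27+0j)]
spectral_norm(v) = 1.07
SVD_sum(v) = [[-0.59,0.17,-0.21,-0.09], [-0.74,0.22,-0.26,-0.12], [0.11,-0.03,0.04,0.02], [0.14,-0.04,0.05,0.02]] + [[0.02, 0.03, -0.03, -0.03],[-0.09, -0.10, 0.11, 0.11],[-0.16, -0.19, 0.21, 0.21],[-0.24, -0.28, 0.31, 0.3]] + [[-0.0, 0.03, 0.04, -0.02], [0.00, -0.02, -0.03, 0.01], [-0.01, 0.16, 0.21, -0.08], [0.01, -0.10, -0.13, 0.05]] + [[0.01, 0.07, -0.02, 0.09], [-0.01, -0.05, 0.01, -0.07], [-0.0, -0.0, 0.00, -0.00], [0.0, 0.03, -0.01, 0.04]]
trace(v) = 0.35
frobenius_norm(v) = 1.34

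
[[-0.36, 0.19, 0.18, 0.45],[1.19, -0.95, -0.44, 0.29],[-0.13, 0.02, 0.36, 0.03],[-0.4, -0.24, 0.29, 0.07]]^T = [[-0.36, 1.19, -0.13, -0.4], [0.19, -0.95, 0.02, -0.24], [0.18, -0.44, 0.36, 0.29], [0.45, 0.29, 0.03, 0.07]]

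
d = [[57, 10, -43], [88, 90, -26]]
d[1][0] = 88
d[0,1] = 10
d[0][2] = -43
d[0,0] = 57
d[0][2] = -43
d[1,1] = 90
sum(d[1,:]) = 152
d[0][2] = -43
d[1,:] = [88, 90, -26]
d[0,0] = 57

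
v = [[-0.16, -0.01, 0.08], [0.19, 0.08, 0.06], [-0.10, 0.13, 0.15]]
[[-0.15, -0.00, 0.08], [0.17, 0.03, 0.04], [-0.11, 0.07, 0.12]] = v @[[0.93, -0.07, -0.02], [-0.07, 0.62, -0.11], [-0.02, -0.11, 0.91]]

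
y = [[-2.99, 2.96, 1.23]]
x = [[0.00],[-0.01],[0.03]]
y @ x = [[0.01]]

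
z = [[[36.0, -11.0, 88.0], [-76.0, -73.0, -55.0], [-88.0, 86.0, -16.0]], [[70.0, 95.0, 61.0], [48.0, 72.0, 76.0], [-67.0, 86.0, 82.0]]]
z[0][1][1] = -73.0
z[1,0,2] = 61.0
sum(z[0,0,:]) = 113.0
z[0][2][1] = 86.0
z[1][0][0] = 70.0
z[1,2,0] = -67.0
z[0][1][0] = -76.0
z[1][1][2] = 76.0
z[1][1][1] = 72.0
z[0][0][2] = 88.0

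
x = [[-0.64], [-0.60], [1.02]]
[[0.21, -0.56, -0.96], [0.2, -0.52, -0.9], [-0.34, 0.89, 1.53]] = x @ [[-0.33, 0.87, 1.50]]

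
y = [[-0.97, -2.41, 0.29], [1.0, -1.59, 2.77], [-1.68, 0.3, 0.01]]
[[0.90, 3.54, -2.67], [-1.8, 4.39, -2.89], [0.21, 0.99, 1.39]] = y@[[-0.20, -0.76, -0.59], [-0.39, -1.01, 1.34], [-0.8, 1.28, -0.06]]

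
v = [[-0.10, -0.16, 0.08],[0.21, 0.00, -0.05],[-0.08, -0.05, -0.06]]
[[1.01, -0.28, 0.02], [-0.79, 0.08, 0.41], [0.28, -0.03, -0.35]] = v @ [[-3.25, 0.19, 2.59],[-3.16, 1.25, -0.41],[2.22, -0.8, 2.64]]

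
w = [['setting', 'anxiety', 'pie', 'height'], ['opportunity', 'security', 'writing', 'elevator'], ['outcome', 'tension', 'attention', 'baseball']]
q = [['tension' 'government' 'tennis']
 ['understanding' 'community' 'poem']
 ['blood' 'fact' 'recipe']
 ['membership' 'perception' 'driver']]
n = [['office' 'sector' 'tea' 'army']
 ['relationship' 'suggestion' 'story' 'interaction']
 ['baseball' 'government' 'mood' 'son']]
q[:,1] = ['government', 'community', 'fact', 'perception']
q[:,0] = ['tension', 'understanding', 'blood', 'membership']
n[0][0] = 'office'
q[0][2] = 'tennis'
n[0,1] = 'sector'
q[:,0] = ['tension', 'understanding', 'blood', 'membership']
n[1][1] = 'suggestion'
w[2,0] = 'outcome'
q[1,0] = 'understanding'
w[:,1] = ['anxiety', 'security', 'tension']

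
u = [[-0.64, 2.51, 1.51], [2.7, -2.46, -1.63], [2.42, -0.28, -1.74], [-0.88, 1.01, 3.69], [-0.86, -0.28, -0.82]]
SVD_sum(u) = [[-1.37, 1.32, 1.82], [1.96, -1.89, -2.6], [1.36, -1.31, -1.80], [-1.83, 1.76, 2.42], [0.13, -0.13, -0.18]] + [[0.10, -0.02, 0.09], [0.93, -0.2, 0.85], [0.47, -0.10, 0.43], [1.21, -0.27, 1.11], [-0.82, 0.18, -0.75]] + [[0.63, 1.21, -0.4], [-0.19, -0.37, 0.12], [0.59, 1.13, -0.37], [-0.25, -0.49, 0.16], [-0.17, -0.33, 0.11]]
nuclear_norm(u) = 10.93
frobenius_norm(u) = 7.13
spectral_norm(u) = 6.35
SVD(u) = [[-0.42, 0.06, -0.67], [0.59, 0.52, 0.2], [0.41, 0.26, -0.63], [-0.55, 0.67, 0.27], [0.04, -0.46, 0.18]] @ diag([6.34956668770172, 2.4651576164618376, 2.1113267876927027]) @ [[0.52, -0.50, -0.69],[0.73, -0.16, 0.67],[-0.45, -0.85, 0.28]]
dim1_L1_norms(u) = [4.66, 6.79, 4.44, 5.58, 1.96]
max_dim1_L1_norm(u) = 6.79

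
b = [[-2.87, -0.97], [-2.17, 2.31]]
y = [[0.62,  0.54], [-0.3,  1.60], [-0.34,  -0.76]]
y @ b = [[-2.95, 0.65], [-2.61, 3.99], [2.62, -1.43]]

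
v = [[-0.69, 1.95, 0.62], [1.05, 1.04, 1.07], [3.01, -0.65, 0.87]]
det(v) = 1.031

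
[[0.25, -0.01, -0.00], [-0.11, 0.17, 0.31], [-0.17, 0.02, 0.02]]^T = [[0.25, -0.11, -0.17], [-0.01, 0.17, 0.02], [-0.0, 0.31, 0.02]]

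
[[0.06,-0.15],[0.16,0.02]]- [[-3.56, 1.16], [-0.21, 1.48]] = [[3.62,-1.31], [0.37,-1.46]]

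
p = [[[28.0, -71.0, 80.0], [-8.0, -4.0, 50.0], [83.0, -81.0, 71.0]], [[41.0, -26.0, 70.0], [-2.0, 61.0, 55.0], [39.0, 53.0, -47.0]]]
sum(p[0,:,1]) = -156.0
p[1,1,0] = -2.0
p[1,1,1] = 61.0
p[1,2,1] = 53.0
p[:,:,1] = [[-71.0, -4.0, -81.0], [-26.0, 61.0, 53.0]]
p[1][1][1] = 61.0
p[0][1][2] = 50.0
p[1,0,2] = 70.0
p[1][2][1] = 53.0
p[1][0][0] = 41.0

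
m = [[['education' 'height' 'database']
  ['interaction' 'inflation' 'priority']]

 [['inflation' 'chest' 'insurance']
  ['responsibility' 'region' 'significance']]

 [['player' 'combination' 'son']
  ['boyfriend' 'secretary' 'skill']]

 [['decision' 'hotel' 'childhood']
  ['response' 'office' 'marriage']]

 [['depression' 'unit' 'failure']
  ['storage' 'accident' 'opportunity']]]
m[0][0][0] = 'education'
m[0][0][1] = 'height'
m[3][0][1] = 'hotel'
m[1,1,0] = 'responsibility'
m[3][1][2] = 'marriage'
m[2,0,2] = 'son'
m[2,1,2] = 'skill'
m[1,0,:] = ['inflation', 'chest', 'insurance']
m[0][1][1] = 'inflation'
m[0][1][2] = 'priority'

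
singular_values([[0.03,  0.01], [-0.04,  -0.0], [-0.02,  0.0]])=[0.05, 0.01]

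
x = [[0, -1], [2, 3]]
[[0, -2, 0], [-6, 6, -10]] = x @ [[-3, 0, -5], [0, 2, 0]]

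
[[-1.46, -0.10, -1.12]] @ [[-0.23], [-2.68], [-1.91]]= [[2.74]]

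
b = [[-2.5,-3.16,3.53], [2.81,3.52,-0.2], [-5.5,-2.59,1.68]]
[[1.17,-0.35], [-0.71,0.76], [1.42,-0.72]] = b@[[-0.19, 0.09], [-0.04, 0.15], [0.16, 0.1]]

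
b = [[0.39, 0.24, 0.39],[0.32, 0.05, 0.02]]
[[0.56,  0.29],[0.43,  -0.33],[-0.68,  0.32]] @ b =[[0.31, 0.15, 0.22], [0.06, 0.09, 0.16], [-0.16, -0.15, -0.26]]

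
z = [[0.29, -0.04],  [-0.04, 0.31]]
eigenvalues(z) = [0.26, 0.34]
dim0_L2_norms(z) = [0.29, 0.31]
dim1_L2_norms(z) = [0.29, 0.31]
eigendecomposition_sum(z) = [[0.16, 0.13], [0.13, 0.10]] + [[0.13, -0.17], [-0.17, 0.21]]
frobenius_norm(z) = 0.43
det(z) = 0.09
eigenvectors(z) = [[-0.79, 0.62], [-0.62, -0.79]]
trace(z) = 0.60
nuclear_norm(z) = 0.60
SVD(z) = [[-0.62, 0.79],[0.79, 0.62]] @ diag([0.34123105625617656, 0.2587689437438234]) @ [[-0.62, 0.79], [0.79, 0.62]]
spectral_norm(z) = 0.34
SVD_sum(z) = [[0.13, -0.17], [-0.17, 0.21]] + [[0.16,  0.13], [0.13,  0.1]]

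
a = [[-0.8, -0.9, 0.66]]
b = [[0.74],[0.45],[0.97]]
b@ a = [[-0.59, -0.67, 0.49], [-0.36, -0.4, 0.3], [-0.78, -0.87, 0.64]]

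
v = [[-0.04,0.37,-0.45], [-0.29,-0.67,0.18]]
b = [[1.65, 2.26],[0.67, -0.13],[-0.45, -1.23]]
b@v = [[-0.72, -0.90, -0.34],[0.01, 0.34, -0.32],[0.37, 0.66, -0.02]]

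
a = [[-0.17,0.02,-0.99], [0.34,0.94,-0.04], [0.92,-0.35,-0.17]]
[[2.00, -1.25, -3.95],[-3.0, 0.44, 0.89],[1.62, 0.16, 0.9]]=a @ [[0.11, 0.52, 1.83], [-3.32, 0.33, 0.44], [-2.11, 1.18, 3.68]]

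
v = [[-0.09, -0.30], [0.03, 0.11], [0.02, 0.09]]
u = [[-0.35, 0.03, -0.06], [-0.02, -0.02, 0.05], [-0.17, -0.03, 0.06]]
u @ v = [[0.03, 0.10], [0.0, 0.01], [0.02, 0.05]]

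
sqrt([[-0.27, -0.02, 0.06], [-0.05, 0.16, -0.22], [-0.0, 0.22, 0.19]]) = [[0.00+0.52j, -0.02+0.05j, (0.06-0.04j)], [(-0.05+0.05j), (0.46+0j), -0.23-0.00j], [0.00-0.02j, 0.23-0.00j, (0.49+0j)]]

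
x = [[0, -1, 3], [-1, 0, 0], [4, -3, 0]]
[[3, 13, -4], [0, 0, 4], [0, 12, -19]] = x @ [[0, 0, -4], [0, -4, 1], [1, 3, -1]]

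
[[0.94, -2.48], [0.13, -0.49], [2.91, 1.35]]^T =[[0.94, 0.13, 2.91], [-2.48, -0.49, 1.35]]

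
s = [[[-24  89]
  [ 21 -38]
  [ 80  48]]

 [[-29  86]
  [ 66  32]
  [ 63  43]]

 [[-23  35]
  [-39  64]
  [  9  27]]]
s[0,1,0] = 21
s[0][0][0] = -24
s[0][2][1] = 48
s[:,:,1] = [[89, -38, 48], [86, 32, 43], [35, 64, 27]]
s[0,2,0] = 80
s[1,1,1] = 32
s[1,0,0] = -29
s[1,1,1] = 32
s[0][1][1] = -38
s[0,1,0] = 21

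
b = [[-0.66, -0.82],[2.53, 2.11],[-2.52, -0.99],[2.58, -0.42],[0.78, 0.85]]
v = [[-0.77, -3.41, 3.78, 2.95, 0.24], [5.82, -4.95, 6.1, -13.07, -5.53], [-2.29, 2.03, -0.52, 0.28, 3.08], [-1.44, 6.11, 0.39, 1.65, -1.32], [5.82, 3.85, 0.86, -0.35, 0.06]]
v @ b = [[-9.85, -11.34],[-69.77, -20.47],[11.08, 9.18],[18.65, 11.87],[2.88, 2.7]]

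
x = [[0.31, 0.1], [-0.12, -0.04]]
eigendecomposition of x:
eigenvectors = [[0.93, -0.31], [-0.36, 0.95]]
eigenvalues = [0.27, -0.0]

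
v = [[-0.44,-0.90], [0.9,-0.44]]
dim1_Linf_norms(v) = [0.9, 0.9]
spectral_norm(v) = 1.00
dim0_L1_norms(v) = [1.34, 1.34]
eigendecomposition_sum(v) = [[-0.22+0.45j, (-0.45-0.22j)], [0.45+0.22j, -0.22+0.45j]] + [[(-0.22-0.45j), (-0.45+0.22j)], [0.45-0.22j, (-0.22-0.45j)]]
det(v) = 1.00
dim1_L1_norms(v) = [1.34, 1.34]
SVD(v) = [[0.90, -0.44], [0.44, 0.90]] @ diag([1.0017983829094557, 1.0017983829094554]) @ [[-0.00, -1.0], [1.00, 0.0]]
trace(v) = -0.88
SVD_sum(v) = [[0.00, -0.90],[0.00, -0.44]] + [[-0.44, 0.0],[0.90, 0.00]]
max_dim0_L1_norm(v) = 1.34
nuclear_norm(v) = 2.00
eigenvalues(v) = [(-0.44+0.9j), (-0.44-0.9j)]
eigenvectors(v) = [[(0.71+0j), (0.71-0j)], [-0.71j, 0.71j]]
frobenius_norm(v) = 1.42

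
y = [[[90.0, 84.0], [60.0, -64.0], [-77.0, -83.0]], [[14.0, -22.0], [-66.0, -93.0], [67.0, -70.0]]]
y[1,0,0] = 14.0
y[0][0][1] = 84.0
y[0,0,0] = 90.0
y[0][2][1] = -83.0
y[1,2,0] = 67.0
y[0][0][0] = 90.0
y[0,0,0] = 90.0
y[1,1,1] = -93.0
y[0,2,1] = -83.0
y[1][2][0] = 67.0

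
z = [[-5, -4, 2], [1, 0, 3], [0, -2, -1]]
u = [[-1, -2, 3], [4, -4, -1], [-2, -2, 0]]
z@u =[[-15, 22, -11], [-7, -8, 3], [-6, 10, 2]]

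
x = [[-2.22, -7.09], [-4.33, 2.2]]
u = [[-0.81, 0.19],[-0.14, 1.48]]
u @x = [[0.98, 6.16], [-6.10, 4.25]]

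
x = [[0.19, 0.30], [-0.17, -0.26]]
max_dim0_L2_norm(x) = 0.4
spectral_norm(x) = 0.47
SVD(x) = [[-0.75, 0.66], [0.66, 0.75]] @ diag([0.4717928559829418, 0.0033913188377270548]) @ [[-0.54, -0.84], [-0.84, 0.54]]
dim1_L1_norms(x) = [0.49, 0.43]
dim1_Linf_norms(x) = [0.3, 0.26]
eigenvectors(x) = [[(0.8+0j), 0.80-0.00j], [-0.60+0.05j, (-0.6-0.05j)]]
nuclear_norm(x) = 0.48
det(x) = 0.00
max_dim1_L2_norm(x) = 0.36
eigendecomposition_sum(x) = [[0.10+0.21j, 0.15+0.27j], [(-0.08-0.15j), -0.13-0.19j]] + [[(0.09-0.21j), 0.15-0.27j],[-0.08+0.15j, (-0.13+0.19j)]]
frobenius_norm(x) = 0.47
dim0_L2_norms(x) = [0.25, 0.4]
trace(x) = -0.07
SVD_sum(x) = [[0.19, 0.30], [-0.17, -0.26]] + [[-0.0, 0.00],  [-0.00, 0.0]]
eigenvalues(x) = [(-0.04+0.02j), (-0.04-0.02j)]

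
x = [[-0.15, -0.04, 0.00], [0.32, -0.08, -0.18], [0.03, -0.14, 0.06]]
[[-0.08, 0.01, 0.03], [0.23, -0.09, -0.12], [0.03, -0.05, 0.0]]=x@[[0.57, -0.17, -0.21], [-0.17, 0.37, 0.05], [-0.21, 0.05, 0.28]]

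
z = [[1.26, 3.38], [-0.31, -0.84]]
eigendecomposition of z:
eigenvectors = [[0.97, -0.93], [-0.23, 0.36]]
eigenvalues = [0.44, -0.02]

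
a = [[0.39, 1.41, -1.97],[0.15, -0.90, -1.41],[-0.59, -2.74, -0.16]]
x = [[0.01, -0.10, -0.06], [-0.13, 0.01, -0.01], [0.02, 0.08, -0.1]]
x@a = [[0.02, 0.27, 0.13], [-0.04, -0.16, 0.24], [0.08, 0.23, -0.14]]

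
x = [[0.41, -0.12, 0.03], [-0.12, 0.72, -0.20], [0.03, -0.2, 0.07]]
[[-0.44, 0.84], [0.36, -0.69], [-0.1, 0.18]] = x @ [[-0.97, 1.85], [0.35, -0.66], [0.02, -0.04]]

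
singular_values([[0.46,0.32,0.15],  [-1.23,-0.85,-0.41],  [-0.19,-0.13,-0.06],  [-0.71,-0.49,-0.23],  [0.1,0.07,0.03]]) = [1.9, 0.01, 0.0]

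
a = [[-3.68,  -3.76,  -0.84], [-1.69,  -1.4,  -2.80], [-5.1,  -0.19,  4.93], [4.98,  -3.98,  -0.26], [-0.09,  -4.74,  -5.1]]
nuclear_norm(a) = 22.42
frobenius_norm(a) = 13.44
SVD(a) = [[0.09, 0.66, -0.21], [0.19, 0.34, 0.31], [-0.58, 0.44, -0.48], [0.48, -0.27, -0.79], [0.62, 0.43, 0.09]] @ diag([9.805223777235911, 7.872613959480222, 4.739866677800617]) @ [[0.48, -0.54, -0.69], [-0.84, -0.51, -0.18], [-0.25, 0.67, -0.7]]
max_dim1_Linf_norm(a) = 5.1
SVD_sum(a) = [[0.42, -0.48, -0.61], [0.90, -1.03, -1.31], [-2.72, 3.12, 3.96], [2.24, -2.57, -3.26], [2.88, -3.30, -4.19]] + [[-4.35, -2.61, -0.94], [-2.23, -1.34, -0.48], [-2.95, -1.77, -0.64], [1.8, 1.08, 0.39], [-2.87, -1.72, -0.62]] + [[0.25,-0.67,0.7], [-0.36,0.97,-1.01], [0.58,-1.54,1.61], [0.93,-2.49,2.61], [-0.11,0.28,-0.30]]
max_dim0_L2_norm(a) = 8.2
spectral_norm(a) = 9.81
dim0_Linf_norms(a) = [5.1, 4.74, 5.1]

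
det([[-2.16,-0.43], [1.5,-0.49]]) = 1.703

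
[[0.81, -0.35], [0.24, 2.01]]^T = [[0.81,0.24], [-0.35,2.01]]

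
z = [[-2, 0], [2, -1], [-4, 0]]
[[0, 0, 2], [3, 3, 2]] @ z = [[-8, 0], [-8, -3]]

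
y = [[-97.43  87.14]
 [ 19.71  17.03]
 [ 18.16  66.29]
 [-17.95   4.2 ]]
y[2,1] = 66.29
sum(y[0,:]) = -10.290000000000006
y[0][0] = -97.43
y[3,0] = -17.95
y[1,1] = 17.03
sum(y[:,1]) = 174.66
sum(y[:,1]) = 174.66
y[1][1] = 17.03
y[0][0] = -97.43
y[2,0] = 18.16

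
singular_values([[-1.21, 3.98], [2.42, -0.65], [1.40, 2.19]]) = [4.68, 2.9]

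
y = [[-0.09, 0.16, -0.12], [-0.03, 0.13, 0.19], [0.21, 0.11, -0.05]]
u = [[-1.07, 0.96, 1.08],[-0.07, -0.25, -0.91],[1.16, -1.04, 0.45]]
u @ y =[[0.29, 0.07, 0.26],[-0.18, -0.14, 0.01],[0.02, 0.10, -0.36]]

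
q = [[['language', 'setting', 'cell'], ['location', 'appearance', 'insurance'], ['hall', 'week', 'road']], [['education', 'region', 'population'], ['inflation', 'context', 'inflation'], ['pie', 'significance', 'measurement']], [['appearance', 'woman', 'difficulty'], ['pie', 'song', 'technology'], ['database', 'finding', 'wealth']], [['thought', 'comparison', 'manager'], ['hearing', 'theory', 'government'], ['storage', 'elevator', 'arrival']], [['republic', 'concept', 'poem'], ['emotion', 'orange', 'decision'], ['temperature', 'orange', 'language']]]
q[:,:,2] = [['cell', 'insurance', 'road'], ['population', 'inflation', 'measurement'], ['difficulty', 'technology', 'wealth'], ['manager', 'government', 'arrival'], ['poem', 'decision', 'language']]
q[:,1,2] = ['insurance', 'inflation', 'technology', 'government', 'decision']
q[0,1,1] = 'appearance'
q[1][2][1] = 'significance'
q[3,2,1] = 'elevator'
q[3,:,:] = [['thought', 'comparison', 'manager'], ['hearing', 'theory', 'government'], ['storage', 'elevator', 'arrival']]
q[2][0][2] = 'difficulty'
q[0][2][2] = 'road'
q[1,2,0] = 'pie'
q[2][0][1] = 'woman'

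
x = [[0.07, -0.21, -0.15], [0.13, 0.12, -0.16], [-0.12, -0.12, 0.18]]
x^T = [[0.07, 0.13, -0.12], [-0.21, 0.12, -0.12], [-0.15, -0.16, 0.18]]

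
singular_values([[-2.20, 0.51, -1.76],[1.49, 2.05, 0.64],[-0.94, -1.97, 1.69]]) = [3.46, 3.13, 0.94]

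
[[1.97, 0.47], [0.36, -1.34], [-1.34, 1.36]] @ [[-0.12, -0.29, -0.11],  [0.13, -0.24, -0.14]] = [[-0.18, -0.68, -0.28], [-0.22, 0.22, 0.15], [0.34, 0.06, -0.04]]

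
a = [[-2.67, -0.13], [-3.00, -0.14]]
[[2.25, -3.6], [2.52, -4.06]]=a @ [[-0.77,1.43], [-1.47,-1.64]]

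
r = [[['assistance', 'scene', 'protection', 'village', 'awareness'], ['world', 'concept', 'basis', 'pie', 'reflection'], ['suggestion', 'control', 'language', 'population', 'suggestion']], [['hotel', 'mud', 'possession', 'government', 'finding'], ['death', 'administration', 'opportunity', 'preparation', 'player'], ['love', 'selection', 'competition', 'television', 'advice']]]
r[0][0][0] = 'assistance'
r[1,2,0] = 'love'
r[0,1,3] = 'pie'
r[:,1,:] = [['world', 'concept', 'basis', 'pie', 'reflection'], ['death', 'administration', 'opportunity', 'preparation', 'player']]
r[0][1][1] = 'concept'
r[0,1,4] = 'reflection'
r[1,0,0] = 'hotel'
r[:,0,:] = [['assistance', 'scene', 'protection', 'village', 'awareness'], ['hotel', 'mud', 'possession', 'government', 'finding']]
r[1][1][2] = 'opportunity'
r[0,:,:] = [['assistance', 'scene', 'protection', 'village', 'awareness'], ['world', 'concept', 'basis', 'pie', 'reflection'], ['suggestion', 'control', 'language', 'population', 'suggestion']]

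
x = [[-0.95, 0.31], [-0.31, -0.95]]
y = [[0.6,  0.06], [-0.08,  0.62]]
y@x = [[-0.59, 0.13], [-0.12, -0.61]]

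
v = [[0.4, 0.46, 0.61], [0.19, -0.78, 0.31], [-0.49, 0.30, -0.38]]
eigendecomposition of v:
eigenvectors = [[0.07+0.00j, -0.79+0.00j, (-0.79-0j)],  [-0.87+0.00j, -0.07-0.11j, (-0.07+0.11j)],  [(0.5+0j), 0.43-0.41j, 0.43+0.41j]]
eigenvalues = [(-0.97+0j), (0.11+0.38j), (0.11-0.38j)]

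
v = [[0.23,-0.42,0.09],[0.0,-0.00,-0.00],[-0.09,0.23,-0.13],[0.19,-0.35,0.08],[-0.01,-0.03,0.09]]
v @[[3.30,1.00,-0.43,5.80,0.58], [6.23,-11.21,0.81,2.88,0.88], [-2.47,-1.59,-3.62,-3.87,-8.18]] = [[-2.08, 4.8, -0.76, -0.22, -0.97], [0.0, 0.0, 0.0, 0.00, 0.0], [1.46, -2.46, 0.70, 0.64, 1.21], [-1.75, 3.99, -0.65, -0.22, -0.85], [-0.44, 0.18, -0.35, -0.49, -0.77]]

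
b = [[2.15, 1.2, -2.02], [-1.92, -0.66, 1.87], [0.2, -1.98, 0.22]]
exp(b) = [[2.17,3.33,-1.41],[-1.38,-2.09,1.72],[2.49,0.72,-1.24]]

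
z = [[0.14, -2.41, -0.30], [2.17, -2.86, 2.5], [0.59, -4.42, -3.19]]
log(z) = [[(0.4+2.89j), (-0.62-0.82j), (0.93-1.18j)], [(0.12+1.21j), (1.69-0.34j), (1.9-0.49j)], [1.71-1.47j, -2.93+0.42j, (0.62+0.6j)]]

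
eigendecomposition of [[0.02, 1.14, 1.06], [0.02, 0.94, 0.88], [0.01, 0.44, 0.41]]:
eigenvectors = [[0.74, 0.96, -0.89], [0.61, 0.18, -0.29], [0.29, -0.22, 0.34]]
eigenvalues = [1.38, -0.0, -0.0]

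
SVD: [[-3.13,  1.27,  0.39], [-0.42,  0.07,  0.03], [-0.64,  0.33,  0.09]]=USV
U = [[-0.97, -0.02, -0.24], [-0.12, -0.83, 0.55], [-0.21, 0.56, 0.80]]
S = [3.5, 0.12, 0.0]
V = [[0.92, -0.37, -0.11], [0.39, 0.91, 0.16], [-0.04, 0.19, -0.98]]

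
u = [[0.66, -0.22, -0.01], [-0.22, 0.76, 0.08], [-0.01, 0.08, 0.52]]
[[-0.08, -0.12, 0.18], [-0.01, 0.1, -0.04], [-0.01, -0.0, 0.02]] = u @ [[-0.14, -0.15, 0.29], [-0.05, 0.09, 0.03], [-0.01, -0.02, 0.03]]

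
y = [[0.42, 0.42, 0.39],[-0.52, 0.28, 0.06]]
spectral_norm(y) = 0.73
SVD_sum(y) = [[0.54, 0.26, 0.31], [-0.23, -0.11, -0.13]] + [[-0.12, 0.16, 0.08], [-0.29, 0.39, 0.19]]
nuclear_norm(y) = 1.30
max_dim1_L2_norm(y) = 0.71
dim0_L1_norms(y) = [0.94, 0.7, 0.45]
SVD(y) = [[-0.92, 0.39],[0.39, 0.92]] @ diag([0.7330075033722371, 0.565685424949238]) @ [[-0.8, -0.38, -0.46], [-0.56, 0.74, 0.36]]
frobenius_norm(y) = 0.93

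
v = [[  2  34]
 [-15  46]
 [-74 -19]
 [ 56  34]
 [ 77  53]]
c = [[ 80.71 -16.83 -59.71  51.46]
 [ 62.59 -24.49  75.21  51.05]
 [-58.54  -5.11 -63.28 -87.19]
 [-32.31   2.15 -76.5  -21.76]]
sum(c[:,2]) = -124.28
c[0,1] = -16.83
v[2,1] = -19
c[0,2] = -59.71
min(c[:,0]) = -58.54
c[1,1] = -24.49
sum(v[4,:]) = 130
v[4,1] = 53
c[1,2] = 75.21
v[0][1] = 34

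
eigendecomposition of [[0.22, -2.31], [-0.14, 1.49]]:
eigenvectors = [[-1.00, 0.84], [-0.09, -0.54]]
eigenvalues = [0.0, 1.71]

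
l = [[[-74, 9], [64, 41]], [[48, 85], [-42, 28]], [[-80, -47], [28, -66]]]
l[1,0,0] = 48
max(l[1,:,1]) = 85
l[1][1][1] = 28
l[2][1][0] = 28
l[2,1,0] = 28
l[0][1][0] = 64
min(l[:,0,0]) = -80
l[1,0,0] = 48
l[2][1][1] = -66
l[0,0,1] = 9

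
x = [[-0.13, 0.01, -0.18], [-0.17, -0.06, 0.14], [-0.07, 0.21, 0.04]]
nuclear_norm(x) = 0.67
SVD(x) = [[0.05, 0.79, -0.61], [-0.78, -0.35, -0.52], [-0.63, 0.50, 0.6]] @ diag([0.23731288109898474, 0.23137865489896453, 0.2055395692358164]) @ [[0.71, -0.36, -0.6], [-0.34, 0.58, -0.74], [0.61, 0.73, 0.29]]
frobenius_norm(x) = 0.39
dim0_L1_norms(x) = [0.37, 0.28, 0.36]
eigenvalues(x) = [(0.23+0j), (-0.19+0.11j), (-0.19-0.11j)]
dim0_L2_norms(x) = [0.23, 0.22, 0.23]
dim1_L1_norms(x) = [0.32, 0.37, 0.32]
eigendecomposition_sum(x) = [[(0.03+0j), (-0.04+0j), -0.06-0.00j],[-0.05+0.00j, 0.07-0.00j, 0.10+0.00j],[(-0.07+0j), 0.09-0.00j, 0.13+0.00j]] + [[(-0.08+0.05j), 0.03+0.09j, -0.06-0.04j], [-0.06-0.05j, (-0.06+0.04j), (0.02-0.06j)], [(-0+0.06j), 0.06+0.02j, (-0.05+0.02j)]] + [[(-0.08-0.05j), (0.03-0.09j), -0.06+0.04j], [(-0.06+0.05j), -0.06-0.04j, (0.02+0.06j)], [(-0-0.06j), (0.06-0.02j), -0.05-0.02j]]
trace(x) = -0.15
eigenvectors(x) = [[(0.36+0j), (0.68+0j), 0.68-0.00j], [-0.56+0.00j, (0.16+0.55j), (0.16-0.55j)], [-0.75+0.00j, (0.24-0.39j), (0.24+0.39j)]]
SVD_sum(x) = [[0.01, -0.00, -0.01],  [-0.13, 0.07, 0.11],  [-0.11, 0.05, 0.09]] + [[-0.06, 0.11, -0.14], [0.03, -0.05, 0.06], [-0.04, 0.07, -0.09]] + [[-0.08, -0.09, -0.04], [-0.07, -0.08, -0.03], [0.08, 0.09, 0.04]]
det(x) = 0.01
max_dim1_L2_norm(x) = 0.23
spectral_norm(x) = 0.24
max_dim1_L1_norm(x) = 0.37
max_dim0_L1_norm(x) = 0.37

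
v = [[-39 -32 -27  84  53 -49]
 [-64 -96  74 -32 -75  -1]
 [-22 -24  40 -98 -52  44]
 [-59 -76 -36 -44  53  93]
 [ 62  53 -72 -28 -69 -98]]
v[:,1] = [-32, -96, -24, -76, 53]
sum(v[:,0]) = -122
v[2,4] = -52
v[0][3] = 84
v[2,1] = -24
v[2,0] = -22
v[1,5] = -1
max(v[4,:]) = 62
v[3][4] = 53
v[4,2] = -72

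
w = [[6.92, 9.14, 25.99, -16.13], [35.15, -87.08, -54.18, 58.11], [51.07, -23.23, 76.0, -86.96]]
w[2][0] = 51.07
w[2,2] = 76.0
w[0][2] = 25.99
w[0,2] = 25.99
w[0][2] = 25.99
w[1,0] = 35.15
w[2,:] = [51.07, -23.23, 76.0, -86.96]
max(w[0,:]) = 25.99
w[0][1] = 9.14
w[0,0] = 6.92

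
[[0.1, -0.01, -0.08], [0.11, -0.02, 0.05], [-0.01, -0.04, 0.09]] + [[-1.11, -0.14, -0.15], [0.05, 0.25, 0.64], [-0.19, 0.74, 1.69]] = [[-1.01, -0.15, -0.23],[0.16, 0.23, 0.69],[-0.2, 0.70, 1.78]]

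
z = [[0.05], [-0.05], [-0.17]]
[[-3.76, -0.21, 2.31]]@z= [[-0.57]]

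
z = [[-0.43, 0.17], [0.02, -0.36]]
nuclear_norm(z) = 0.80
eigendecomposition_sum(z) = [[-0.35,0.58], [0.07,-0.11]] + [[-0.08, -0.41], [-0.05, -0.25]]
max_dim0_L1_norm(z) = 0.53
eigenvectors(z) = [[-0.98, -0.86], [0.19, -0.52]]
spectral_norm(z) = 0.50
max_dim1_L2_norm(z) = 0.46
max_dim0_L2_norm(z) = 0.43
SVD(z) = [[-0.87, 0.49], [0.49, 0.87]] @ diag([0.5032994935160754, 0.3008149262029096]) @ [[0.76,-0.65], [-0.65,-0.76]]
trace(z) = -0.79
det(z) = 0.15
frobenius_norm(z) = 0.59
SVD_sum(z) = [[-0.33,  0.28], [0.19,  -0.16]] + [[-0.10, -0.11], [-0.17, -0.2]]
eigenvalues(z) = [-0.46, -0.33]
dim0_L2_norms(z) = [0.43, 0.4]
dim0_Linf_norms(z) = [0.43, 0.36]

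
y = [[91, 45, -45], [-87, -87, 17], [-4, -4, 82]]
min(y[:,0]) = -87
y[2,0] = -4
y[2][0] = -4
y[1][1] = -87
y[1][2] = 17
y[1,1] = -87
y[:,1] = [45, -87, -4]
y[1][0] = -87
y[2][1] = -4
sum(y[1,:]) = -157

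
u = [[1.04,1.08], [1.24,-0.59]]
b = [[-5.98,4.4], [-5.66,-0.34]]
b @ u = [[-0.76, -9.05], [-6.31, -5.91]]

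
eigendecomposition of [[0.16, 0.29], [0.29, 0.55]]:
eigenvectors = [[-0.88, -0.47], [0.47, -0.88]]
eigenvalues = [0.01, 0.7]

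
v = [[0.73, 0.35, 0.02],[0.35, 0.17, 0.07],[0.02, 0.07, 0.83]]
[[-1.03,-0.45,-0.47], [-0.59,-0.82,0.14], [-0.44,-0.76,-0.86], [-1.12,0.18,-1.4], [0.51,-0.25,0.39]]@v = [[-0.92, -0.47, -0.44], [-0.71, -0.34, 0.05], [-0.6, -0.34, -0.78], [-0.78, -0.46, -1.17], [0.29, 0.16, 0.32]]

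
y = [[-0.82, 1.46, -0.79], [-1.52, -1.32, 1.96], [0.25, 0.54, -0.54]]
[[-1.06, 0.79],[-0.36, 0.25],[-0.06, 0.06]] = y@ [[0.73, -0.41], [-0.17, 0.33], [0.27, 0.03]]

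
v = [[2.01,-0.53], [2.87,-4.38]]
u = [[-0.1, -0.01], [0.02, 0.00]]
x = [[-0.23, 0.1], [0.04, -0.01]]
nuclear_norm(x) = 0.26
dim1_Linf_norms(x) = [0.23, 0.04]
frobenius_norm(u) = 0.10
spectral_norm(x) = 0.25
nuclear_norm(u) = 0.10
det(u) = 0.00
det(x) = -0.00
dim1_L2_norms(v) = [2.08, 5.24]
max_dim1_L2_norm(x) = 0.25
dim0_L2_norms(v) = [3.5, 4.41]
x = u @ v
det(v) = -7.28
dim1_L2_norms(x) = [0.25, 0.04]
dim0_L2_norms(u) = [0.1, 0.01]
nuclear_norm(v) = 6.80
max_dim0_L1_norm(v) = 4.91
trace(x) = -0.24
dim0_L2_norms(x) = [0.23, 0.1]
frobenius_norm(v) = 5.63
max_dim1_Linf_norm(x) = 0.23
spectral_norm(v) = 5.47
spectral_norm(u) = 0.10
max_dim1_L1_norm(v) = 7.25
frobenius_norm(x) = 0.25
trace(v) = -2.37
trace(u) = -0.10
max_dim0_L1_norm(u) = 0.12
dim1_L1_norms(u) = [0.11, 0.02]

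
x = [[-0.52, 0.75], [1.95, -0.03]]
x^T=[[-0.52, 1.95], [0.75, -0.03]]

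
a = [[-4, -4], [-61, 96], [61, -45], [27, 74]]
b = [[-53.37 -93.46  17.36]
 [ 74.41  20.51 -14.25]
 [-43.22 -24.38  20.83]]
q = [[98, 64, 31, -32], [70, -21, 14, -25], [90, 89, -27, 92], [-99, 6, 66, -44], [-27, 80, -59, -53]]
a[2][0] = 61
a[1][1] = 96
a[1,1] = 96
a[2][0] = 61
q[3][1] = 6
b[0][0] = -53.37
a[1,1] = 96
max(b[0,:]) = 17.36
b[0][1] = -93.46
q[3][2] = 66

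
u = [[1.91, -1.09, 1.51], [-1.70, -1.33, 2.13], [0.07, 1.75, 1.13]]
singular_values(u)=[3.15, 2.53, 2.08]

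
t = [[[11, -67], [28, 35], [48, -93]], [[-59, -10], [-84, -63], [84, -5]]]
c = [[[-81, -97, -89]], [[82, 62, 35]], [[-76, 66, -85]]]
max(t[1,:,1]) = -5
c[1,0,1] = 62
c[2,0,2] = -85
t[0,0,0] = 11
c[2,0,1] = 66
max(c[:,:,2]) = 35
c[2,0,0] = -76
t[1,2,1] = -5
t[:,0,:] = [[11, -67], [-59, -10]]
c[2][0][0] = -76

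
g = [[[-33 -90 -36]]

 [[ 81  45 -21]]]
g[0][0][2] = -36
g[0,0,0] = -33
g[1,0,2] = -21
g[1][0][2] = -21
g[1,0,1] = 45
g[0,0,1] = -90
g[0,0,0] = -33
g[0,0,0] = -33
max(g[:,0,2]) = -21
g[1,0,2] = -21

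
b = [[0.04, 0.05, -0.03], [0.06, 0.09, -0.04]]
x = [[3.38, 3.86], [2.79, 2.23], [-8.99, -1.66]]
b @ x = [[0.54, 0.32], [0.81, 0.50]]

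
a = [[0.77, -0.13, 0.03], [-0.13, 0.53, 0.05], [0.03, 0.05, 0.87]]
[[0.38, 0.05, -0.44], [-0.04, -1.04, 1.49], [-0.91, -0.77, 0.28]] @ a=[[0.27, -0.04, -0.37], [0.15, -0.47, 1.24], [-0.59, -0.28, 0.18]]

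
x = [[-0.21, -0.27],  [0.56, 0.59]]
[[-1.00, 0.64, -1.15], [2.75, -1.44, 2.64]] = x@[[5.44, -0.46, 1.19], [-0.51, -2.0, 3.35]]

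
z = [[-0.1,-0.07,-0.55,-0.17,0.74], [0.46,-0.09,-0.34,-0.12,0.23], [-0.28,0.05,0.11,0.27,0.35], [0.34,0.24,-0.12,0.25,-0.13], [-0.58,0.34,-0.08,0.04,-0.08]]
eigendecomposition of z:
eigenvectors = [[-0.60+0.00j, (-0.6-0j), (-0.07-0.31j), -0.07+0.31j, (0.2+0j)], [(-0.04+0.31j), (-0.04-0.31j), (-0.26-0.4j), (-0.26+0.4j), (0.61+0j)], [(-0.36-0.12j), -0.36+0.12j, -0.04+0.47j, (-0.04-0.47j), 0.48+0.00j], [(0.27+0.02j), (0.27-0.02j), -0.66+0.00j, (-0.66-0j), -0.50+0.00j], [(-0.03-0.57j), -0.03+0.57j, (-0.08+0.09j), -0.08-0.09j, (0.33+0j)]]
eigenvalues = [(-0.32+0.64j), (-0.32-0.64j), (0.35+0.4j), (0.35-0.4j), (0.02+0j)]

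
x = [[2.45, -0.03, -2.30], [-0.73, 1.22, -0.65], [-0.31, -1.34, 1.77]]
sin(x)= [[0.25, -1.24, 1.12], [0.11, 0.52, -0.69], [-0.24, -0.01, 0.25]]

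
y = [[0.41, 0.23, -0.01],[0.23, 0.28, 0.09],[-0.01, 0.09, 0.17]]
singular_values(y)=[0.59, 0.22, 0.05]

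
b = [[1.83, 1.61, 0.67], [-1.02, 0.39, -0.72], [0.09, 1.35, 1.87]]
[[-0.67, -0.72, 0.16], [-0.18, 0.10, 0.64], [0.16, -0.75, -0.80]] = b @ [[-0.19, -0.07, 0.01], [-0.34, -0.29, 0.38], [0.34, -0.19, -0.70]]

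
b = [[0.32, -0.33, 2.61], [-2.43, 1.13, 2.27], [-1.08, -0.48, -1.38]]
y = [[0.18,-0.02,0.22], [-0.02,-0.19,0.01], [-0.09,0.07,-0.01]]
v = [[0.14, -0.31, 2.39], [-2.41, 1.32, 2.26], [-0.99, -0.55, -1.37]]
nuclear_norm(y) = 0.56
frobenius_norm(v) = 4.65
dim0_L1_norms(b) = [3.83, 1.94, 6.26]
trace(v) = 0.09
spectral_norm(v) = 3.95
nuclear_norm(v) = 7.12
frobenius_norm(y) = 0.36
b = y + v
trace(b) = 0.07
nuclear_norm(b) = 7.27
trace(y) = -0.02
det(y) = -0.00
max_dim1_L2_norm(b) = 3.51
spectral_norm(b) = 3.98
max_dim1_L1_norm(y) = 0.42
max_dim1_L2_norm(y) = 0.28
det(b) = 7.99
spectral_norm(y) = 0.30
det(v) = 7.93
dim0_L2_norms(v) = [2.61, 1.46, 3.56]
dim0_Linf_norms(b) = [2.43, 1.13, 2.61]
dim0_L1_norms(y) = [0.29, 0.28, 0.24]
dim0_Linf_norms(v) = [2.41, 1.32, 2.39]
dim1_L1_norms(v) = [2.84, 5.99, 2.91]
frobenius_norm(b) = 4.76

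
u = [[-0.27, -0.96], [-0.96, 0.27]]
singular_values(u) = [1.0, 1.0]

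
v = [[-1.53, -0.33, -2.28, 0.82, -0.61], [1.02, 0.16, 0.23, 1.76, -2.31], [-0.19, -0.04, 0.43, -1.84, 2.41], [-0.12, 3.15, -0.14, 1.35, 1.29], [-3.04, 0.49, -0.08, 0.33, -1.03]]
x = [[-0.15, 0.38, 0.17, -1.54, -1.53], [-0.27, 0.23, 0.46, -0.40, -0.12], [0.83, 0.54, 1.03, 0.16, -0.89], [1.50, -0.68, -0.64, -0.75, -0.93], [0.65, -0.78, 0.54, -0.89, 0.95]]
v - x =[[-1.38, -0.71, -2.45, 2.36, 0.92], [1.29, -0.07, -0.23, 2.16, -2.19], [-1.02, -0.58, -0.6, -2.0, 3.3], [-1.62, 3.83, 0.5, 2.10, 2.22], [-3.69, 1.27, -0.62, 1.22, -1.98]]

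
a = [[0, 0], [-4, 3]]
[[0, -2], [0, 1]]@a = [[8, -6], [-4, 3]]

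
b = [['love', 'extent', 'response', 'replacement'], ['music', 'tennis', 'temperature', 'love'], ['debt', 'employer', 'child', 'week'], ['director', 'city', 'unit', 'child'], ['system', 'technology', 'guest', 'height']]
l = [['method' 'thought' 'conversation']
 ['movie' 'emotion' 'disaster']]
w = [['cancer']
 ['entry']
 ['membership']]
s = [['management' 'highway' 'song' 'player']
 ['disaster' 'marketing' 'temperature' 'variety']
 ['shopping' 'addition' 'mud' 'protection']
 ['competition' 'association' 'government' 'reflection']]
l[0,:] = ['method', 'thought', 'conversation']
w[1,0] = 'entry'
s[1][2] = 'temperature'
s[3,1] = 'association'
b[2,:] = ['debt', 'employer', 'child', 'week']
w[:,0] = ['cancer', 'entry', 'membership']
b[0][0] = 'love'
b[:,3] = ['replacement', 'love', 'week', 'child', 'height']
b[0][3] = 'replacement'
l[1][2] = 'disaster'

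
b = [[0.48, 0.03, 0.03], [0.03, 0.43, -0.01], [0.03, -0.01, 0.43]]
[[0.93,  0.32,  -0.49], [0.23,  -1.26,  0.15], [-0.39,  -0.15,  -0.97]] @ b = [[0.44, 0.17, -0.19], [0.08, -0.54, 0.08], [-0.22, -0.07, -0.43]]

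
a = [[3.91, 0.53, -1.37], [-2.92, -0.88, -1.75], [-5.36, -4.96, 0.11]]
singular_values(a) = [8.55, 2.39, 2.08]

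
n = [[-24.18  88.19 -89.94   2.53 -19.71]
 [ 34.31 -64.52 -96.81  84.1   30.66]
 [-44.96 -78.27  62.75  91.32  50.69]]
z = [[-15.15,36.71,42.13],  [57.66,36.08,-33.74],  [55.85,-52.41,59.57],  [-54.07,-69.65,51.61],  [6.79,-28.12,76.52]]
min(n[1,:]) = -96.81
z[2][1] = -52.41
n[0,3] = 2.53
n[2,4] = 50.69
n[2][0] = -44.96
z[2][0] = 55.85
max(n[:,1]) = 88.19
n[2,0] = -44.96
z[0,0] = -15.15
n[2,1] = -78.27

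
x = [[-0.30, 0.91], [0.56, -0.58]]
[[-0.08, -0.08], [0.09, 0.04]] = x @[[0.1, -0.02], [-0.06, -0.09]]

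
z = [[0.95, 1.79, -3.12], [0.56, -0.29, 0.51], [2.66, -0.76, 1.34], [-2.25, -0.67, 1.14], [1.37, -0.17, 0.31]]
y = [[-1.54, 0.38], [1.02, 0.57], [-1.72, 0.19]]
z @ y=[[5.73,0.79], [-2.04,0.14], [-7.18,0.83], [0.82,-1.02], [-2.82,0.48]]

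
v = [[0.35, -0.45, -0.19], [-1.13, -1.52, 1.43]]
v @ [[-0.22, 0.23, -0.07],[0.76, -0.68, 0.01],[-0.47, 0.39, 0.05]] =[[-0.33, 0.31, -0.04], [-1.58, 1.33, 0.14]]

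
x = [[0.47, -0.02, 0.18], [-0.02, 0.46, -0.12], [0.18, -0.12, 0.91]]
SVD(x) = [[-0.32, 0.51, 0.80],[0.22, 0.86, -0.46],[-0.92, 0.02, -0.39]] @ diag([1.0008030166202893, 0.444773215788898, 0.39442376759081277]) @ [[-0.32, 0.22, -0.92], [0.51, 0.86, 0.02], [0.80, -0.46, -0.39]]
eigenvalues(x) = [1.0, 0.39, 0.44]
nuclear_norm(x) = 1.84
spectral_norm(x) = 1.00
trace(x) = 1.84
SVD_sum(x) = [[0.10, -0.07, 0.30], [-0.07, 0.05, -0.2], [0.30, -0.2, 0.85]] + [[0.12, 0.2, 0.01], [0.2, 0.33, 0.01], [0.01, 0.01, 0.0]] + [[0.25,-0.15,-0.12], [-0.15,0.08,0.07], [-0.12,0.07,0.06]]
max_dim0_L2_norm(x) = 0.94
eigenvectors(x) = [[-0.32, 0.80, 0.51], [0.22, -0.46, 0.86], [-0.92, -0.39, 0.02]]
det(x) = 0.18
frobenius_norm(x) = 1.16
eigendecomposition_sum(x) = [[0.10, -0.07, 0.30], [-0.07, 0.05, -0.2], [0.3, -0.20, 0.85]] + [[0.25, -0.15, -0.12], [-0.15, 0.08, 0.07], [-0.12, 0.07, 0.06]] + [[0.12, 0.2, 0.01], [0.2, 0.33, 0.01], [0.01, 0.01, 0.00]]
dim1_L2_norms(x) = [0.5, 0.48, 0.94]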